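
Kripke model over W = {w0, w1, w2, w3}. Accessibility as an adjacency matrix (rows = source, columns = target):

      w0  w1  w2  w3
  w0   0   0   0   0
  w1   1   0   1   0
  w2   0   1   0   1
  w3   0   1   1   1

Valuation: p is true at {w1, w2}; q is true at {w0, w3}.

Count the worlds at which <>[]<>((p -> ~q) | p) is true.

3

w0: no successors, so <>[]<>((p -> ~q) | p) fails. ✗
w1: successors {w0, w2}; []<>((p -> ~q) | p) there: w0:T, w2:T. ✓
w2: successors {w1, w3}; []<>((p -> ~q) | p) there: w1:F, w3:T. ✓
w3: successors {w1, w2, w3}; []<>((p -> ~q) | p) there: w1:F, w2:T, w3:T. ✓
Satisfying worlds: {w1, w2, w3}.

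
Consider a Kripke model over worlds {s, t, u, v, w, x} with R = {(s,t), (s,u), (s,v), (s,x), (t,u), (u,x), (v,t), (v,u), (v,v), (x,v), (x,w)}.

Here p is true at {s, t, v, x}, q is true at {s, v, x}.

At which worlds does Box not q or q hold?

s: Box not q is F, q is T. ✓
t: Box not q is T, q is F. ✓
u: Box not q is F, q is F. ✗
v: Box not q is F, q is T. ✓
w: Box not q is T, q is F. ✓
x: Box not q is F, q is T. ✓

{s, t, v, w, x}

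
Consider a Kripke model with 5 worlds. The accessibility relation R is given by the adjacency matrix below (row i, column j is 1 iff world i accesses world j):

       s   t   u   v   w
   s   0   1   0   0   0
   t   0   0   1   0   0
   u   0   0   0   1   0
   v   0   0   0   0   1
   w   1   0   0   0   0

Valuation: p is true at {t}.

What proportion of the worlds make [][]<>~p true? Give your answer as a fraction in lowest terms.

4/5

s: successors {t}; []<>~p there: t:T. ✓
t: successors {u}; []<>~p there: u:T. ✓
u: successors {v}; []<>~p there: v:T. ✓
v: successors {w}; []<>~p there: w:F. ✗
w: successors {s}; []<>~p there: s:T. ✓
That's 4 of 5 worlds, so 4/5.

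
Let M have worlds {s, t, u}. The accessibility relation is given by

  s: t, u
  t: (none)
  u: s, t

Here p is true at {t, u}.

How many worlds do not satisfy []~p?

s: successors {t, u}; ~p there: t:F, u:F. ✗
t: no successors, so []~p holds vacuously. ✓
u: successors {s, t}; ~p there: s:T, t:F. ✗
Satisfying worlds: {t}.
So []~p fails at the other 2 worlds.

2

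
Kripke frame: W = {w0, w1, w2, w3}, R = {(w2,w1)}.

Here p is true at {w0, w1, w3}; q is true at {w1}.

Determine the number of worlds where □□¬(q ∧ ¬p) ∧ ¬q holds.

3

w0: □□¬(q ∧ ¬p) is T, ¬q is T. ✓
w1: □□¬(q ∧ ¬p) is T, ¬q is F. ✗
w2: □□¬(q ∧ ¬p) is T, ¬q is T. ✓
w3: □□¬(q ∧ ¬p) is T, ¬q is T. ✓
Satisfying worlds: {w0, w2, w3}.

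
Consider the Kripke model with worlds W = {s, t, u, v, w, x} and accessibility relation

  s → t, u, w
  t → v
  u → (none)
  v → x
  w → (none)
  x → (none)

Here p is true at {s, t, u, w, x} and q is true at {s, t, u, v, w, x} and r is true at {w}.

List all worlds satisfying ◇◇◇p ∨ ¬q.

{s}

s: ◇◇◇p is T, ¬q is F. ✓
t: ◇◇◇p is F, ¬q is F. ✗
u: ◇◇◇p is F, ¬q is F. ✗
v: ◇◇◇p is F, ¬q is F. ✗
w: ◇◇◇p is F, ¬q is F. ✗
x: ◇◇◇p is F, ¬q is F. ✗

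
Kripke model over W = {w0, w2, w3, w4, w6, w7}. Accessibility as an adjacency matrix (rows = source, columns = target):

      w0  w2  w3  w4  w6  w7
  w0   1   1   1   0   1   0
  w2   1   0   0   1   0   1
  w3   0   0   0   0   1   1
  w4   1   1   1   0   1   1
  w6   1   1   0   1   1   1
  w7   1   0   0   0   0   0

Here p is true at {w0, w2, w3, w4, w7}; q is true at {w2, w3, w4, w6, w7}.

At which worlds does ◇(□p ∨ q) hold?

w0: successors {w0, w2, w3, w6}; □p ∨ q there: w0:F, w2:T, w3:T, w6:T. ✓
w2: successors {w0, w4, w7}; □p ∨ q there: w0:F, w4:T, w7:T. ✓
w3: successors {w6, w7}; □p ∨ q there: w6:T, w7:T. ✓
w4: successors {w0, w2, w3, w6, w7}; □p ∨ q there: w0:F, w2:T, w3:T, w6:T, w7:T. ✓
w6: successors {w0, w2, w4, w6, w7}; □p ∨ q there: w0:F, w2:T, w4:T, w6:T, w7:T. ✓
w7: successors {w0}; □p ∨ q there: w0:F. ✗

{w0, w2, w3, w4, w6}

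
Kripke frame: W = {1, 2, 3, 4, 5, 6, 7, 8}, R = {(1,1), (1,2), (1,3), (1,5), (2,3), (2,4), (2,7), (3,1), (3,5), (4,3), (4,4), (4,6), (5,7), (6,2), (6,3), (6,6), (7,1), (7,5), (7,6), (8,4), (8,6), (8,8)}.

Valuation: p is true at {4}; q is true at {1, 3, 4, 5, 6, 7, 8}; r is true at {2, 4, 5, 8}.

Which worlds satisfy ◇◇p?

{1, 2, 4, 6, 8}

1: successors {1, 2, 3, 5}; ◇p there: 1:F, 2:T, 3:F, 5:F. ✓
2: successors {3, 4, 7}; ◇p there: 3:F, 4:T, 7:F. ✓
3: successors {1, 5}; ◇p there: 1:F, 5:F. ✗
4: successors {3, 4, 6}; ◇p there: 3:F, 4:T, 6:F. ✓
5: successors {7}; ◇p there: 7:F. ✗
6: successors {2, 3, 6}; ◇p there: 2:T, 3:F, 6:F. ✓
7: successors {1, 5, 6}; ◇p there: 1:F, 5:F, 6:F. ✗
8: successors {4, 6, 8}; ◇p there: 4:T, 6:F, 8:T. ✓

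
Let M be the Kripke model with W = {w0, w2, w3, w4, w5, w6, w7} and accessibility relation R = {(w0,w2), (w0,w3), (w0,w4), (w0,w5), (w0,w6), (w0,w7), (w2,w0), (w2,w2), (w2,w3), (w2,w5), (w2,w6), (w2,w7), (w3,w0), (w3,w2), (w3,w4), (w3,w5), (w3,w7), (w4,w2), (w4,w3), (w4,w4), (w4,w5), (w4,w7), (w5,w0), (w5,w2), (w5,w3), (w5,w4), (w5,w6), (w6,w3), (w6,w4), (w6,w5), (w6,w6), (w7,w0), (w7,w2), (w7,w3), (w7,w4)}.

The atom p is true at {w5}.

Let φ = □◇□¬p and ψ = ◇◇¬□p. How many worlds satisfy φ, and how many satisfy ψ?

2 and 7

For □◇□¬p:
w0: successors {w2, w3, w4, w5, w6, w7}; ◇□¬p there: w2:T, w3:T, w4:T, w5:F, w6:T, w7:F. ✗
w2: successors {w0, w2, w3, w5, w6, w7}; ◇□¬p there: w0:T, w2:T, w3:T, w5:F, w6:T, w7:F. ✗
w3: successors {w0, w2, w4, w5, w7}; ◇□¬p there: w0:T, w2:T, w4:T, w5:F, w7:F. ✗
w4: successors {w2, w3, w4, w5, w7}; ◇□¬p there: w2:T, w3:T, w4:T, w5:F, w7:F. ✗
w5: successors {w0, w2, w3, w4, w6}; ◇□¬p there: w0:T, w2:T, w3:T, w4:T, w6:T. ✓
w6: successors {w3, w4, w5, w6}; ◇□¬p there: w3:T, w4:T, w5:F, w6:T. ✗
w7: successors {w0, w2, w3, w4}; ◇□¬p there: w0:T, w2:T, w3:T, w4:T. ✓
— 2 worlds.
For ◇◇¬□p:
w0: successors {w2, w3, w4, w5, w6, w7}; ◇¬□p there: w2:T, w3:T, w4:T, w5:T, w6:T, w7:T. ✓
w2: successors {w0, w2, w3, w5, w6, w7}; ◇¬□p there: w0:T, w2:T, w3:T, w5:T, w6:T, w7:T. ✓
w3: successors {w0, w2, w4, w5, w7}; ◇¬□p there: w0:T, w2:T, w4:T, w5:T, w7:T. ✓
w4: successors {w2, w3, w4, w5, w7}; ◇¬□p there: w2:T, w3:T, w4:T, w5:T, w7:T. ✓
w5: successors {w0, w2, w3, w4, w6}; ◇¬□p there: w0:T, w2:T, w3:T, w4:T, w6:T. ✓
w6: successors {w3, w4, w5, w6}; ◇¬□p there: w3:T, w4:T, w5:T, w6:T. ✓
w7: successors {w0, w2, w3, w4}; ◇¬□p there: w0:T, w2:T, w3:T, w4:T. ✓
— 7 worlds.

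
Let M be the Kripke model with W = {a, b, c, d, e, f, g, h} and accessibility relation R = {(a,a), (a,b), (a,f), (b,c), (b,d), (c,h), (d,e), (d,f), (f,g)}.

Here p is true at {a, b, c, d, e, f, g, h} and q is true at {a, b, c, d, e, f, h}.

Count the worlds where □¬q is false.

4

a: successors {a, b, f}; ¬q there: a:F, b:F, f:F. ✗
b: successors {c, d}; ¬q there: c:F, d:F. ✗
c: successors {h}; ¬q there: h:F. ✗
d: successors {e, f}; ¬q there: e:F, f:F. ✗
e: no successors, so □¬q holds vacuously. ✓
f: successors {g}; ¬q there: g:T. ✓
g: no successors, so □¬q holds vacuously. ✓
h: no successors, so □¬q holds vacuously. ✓
Satisfying worlds: {e, f, g, h}.
So □¬q fails at the other 4 worlds.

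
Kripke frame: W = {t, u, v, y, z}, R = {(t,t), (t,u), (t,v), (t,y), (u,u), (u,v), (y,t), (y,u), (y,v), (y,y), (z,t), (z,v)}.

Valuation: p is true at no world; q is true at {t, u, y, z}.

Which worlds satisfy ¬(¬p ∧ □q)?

t: ¬p ∧ □q is F. ✓
u: ¬p ∧ □q is F. ✓
v: ¬p ∧ □q is T. ✗
y: ¬p ∧ □q is F. ✓
z: ¬p ∧ □q is F. ✓

{t, u, y, z}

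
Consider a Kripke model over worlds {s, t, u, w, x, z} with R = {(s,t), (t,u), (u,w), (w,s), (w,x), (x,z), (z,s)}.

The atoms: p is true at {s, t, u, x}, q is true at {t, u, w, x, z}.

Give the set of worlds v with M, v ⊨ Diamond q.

{s, t, u, w, x}

s: successors {t}; q there: t:T. ✓
t: successors {u}; q there: u:T. ✓
u: successors {w}; q there: w:T. ✓
w: successors {s, x}; q there: s:F, x:T. ✓
x: successors {z}; q there: z:T. ✓
z: successors {s}; q there: s:F. ✗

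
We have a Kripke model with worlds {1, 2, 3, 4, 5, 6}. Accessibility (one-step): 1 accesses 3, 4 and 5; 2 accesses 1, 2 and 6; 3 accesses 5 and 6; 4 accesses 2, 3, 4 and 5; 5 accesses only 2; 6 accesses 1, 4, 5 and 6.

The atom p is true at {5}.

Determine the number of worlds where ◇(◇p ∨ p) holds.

5

1: successors {3, 4, 5}; ◇p ∨ p there: 3:T, 4:T, 5:T. ✓
2: successors {1, 2, 6}; ◇p ∨ p there: 1:T, 2:F, 6:T. ✓
3: successors {5, 6}; ◇p ∨ p there: 5:T, 6:T. ✓
4: successors {2, 3, 4, 5}; ◇p ∨ p there: 2:F, 3:T, 4:T, 5:T. ✓
5: successors {2}; ◇p ∨ p there: 2:F. ✗
6: successors {1, 4, 5, 6}; ◇p ∨ p there: 1:T, 4:T, 5:T, 6:T. ✓
Satisfying worlds: {1, 2, 3, 4, 6}.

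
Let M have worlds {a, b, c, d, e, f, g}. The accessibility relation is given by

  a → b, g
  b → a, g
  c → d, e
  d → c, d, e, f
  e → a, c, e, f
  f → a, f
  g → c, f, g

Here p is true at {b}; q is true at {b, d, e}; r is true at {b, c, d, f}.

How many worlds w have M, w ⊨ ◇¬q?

a: successors {b, g}; ¬q there: b:F, g:T. ✓
b: successors {a, g}; ¬q there: a:T, g:T. ✓
c: successors {d, e}; ¬q there: d:F, e:F. ✗
d: successors {c, d, e, f}; ¬q there: c:T, d:F, e:F, f:T. ✓
e: successors {a, c, e, f}; ¬q there: a:T, c:T, e:F, f:T. ✓
f: successors {a, f}; ¬q there: a:T, f:T. ✓
g: successors {c, f, g}; ¬q there: c:T, f:T, g:T. ✓
Satisfying worlds: {a, b, d, e, f, g}.

6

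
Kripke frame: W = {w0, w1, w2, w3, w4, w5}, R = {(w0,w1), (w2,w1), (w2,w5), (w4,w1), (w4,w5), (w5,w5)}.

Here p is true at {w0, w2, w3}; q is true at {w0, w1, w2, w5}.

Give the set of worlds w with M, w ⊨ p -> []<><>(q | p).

w0: p is T, []<><>(q | p) is F. ✗
w1: p is F, []<><>(q | p) is T. ✓
w2: p is T, []<><>(q | p) is F. ✗
w3: p is T, []<><>(q | p) is T. ✓
w4: p is F, []<><>(q | p) is F. ✓
w5: p is F, []<><>(q | p) is T. ✓

{w1, w3, w4, w5}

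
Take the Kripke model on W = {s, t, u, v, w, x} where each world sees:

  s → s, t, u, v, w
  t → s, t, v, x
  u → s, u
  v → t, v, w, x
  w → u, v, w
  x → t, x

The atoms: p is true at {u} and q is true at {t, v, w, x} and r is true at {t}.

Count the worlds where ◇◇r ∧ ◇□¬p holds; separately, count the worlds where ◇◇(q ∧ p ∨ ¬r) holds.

5 and 6

For ◇◇r ∧ ◇□¬p:
s: ◇◇r is T, ◇□¬p is T. ✓
t: ◇◇r is T, ◇□¬p is T. ✓
u: ◇◇r is T, ◇□¬p is F. ✗
v: ◇◇r is T, ◇□¬p is T. ✓
w: ◇◇r is T, ◇□¬p is T. ✓
x: ◇◇r is T, ◇□¬p is T. ✓
— 5 worlds.
For ◇◇(q ∧ p ∨ ¬r):
s: successors {s, t, u, v, w}; ◇(q ∧ p ∨ ¬r) there: s:T, t:T, u:T, v:T, w:T. ✓
t: successors {s, t, v, x}; ◇(q ∧ p ∨ ¬r) there: s:T, t:T, v:T, x:T. ✓
u: successors {s, u}; ◇(q ∧ p ∨ ¬r) there: s:T, u:T. ✓
v: successors {t, v, w, x}; ◇(q ∧ p ∨ ¬r) there: t:T, v:T, w:T, x:T. ✓
w: successors {u, v, w}; ◇(q ∧ p ∨ ¬r) there: u:T, v:T, w:T. ✓
x: successors {t, x}; ◇(q ∧ p ∨ ¬r) there: t:T, x:T. ✓
— 6 worlds.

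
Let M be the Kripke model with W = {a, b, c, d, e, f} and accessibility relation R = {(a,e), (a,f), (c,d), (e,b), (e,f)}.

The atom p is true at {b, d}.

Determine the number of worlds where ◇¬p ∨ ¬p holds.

4

a: ◇¬p is T, ¬p is T. ✓
b: ◇¬p is F, ¬p is F. ✗
c: ◇¬p is F, ¬p is T. ✓
d: ◇¬p is F, ¬p is F. ✗
e: ◇¬p is T, ¬p is T. ✓
f: ◇¬p is F, ¬p is T. ✓
Satisfying worlds: {a, c, e, f}.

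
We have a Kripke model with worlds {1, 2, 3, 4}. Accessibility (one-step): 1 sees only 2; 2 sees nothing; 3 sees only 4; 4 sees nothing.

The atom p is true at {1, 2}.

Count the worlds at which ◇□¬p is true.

2

1: successors {2}; □¬p there: 2:T. ✓
2: no successors, so ◇□¬p fails. ✗
3: successors {4}; □¬p there: 4:T. ✓
4: no successors, so ◇□¬p fails. ✗
Satisfying worlds: {1, 3}.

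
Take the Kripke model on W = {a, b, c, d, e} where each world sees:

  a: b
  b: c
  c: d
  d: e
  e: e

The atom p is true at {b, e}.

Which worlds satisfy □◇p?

{c, d, e}

a: successors {b}; ◇p there: b:F. ✗
b: successors {c}; ◇p there: c:F. ✗
c: successors {d}; ◇p there: d:T. ✓
d: successors {e}; ◇p there: e:T. ✓
e: successors {e}; ◇p there: e:T. ✓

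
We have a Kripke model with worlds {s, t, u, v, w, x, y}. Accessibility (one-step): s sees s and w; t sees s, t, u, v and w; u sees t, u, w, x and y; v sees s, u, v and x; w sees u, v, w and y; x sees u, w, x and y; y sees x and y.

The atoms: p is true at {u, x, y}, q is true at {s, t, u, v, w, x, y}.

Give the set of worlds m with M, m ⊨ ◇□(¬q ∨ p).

{u, w, x, y}

s: successors {s, w}; □(¬q ∨ p) there: s:F, w:F. ✗
t: successors {s, t, u, v, w}; □(¬q ∨ p) there: s:F, t:F, u:F, v:F, w:F. ✗
u: successors {t, u, w, x, y}; □(¬q ∨ p) there: t:F, u:F, w:F, x:F, y:T. ✓
v: successors {s, u, v, x}; □(¬q ∨ p) there: s:F, u:F, v:F, x:F. ✗
w: successors {u, v, w, y}; □(¬q ∨ p) there: u:F, v:F, w:F, y:T. ✓
x: successors {u, w, x, y}; □(¬q ∨ p) there: u:F, w:F, x:F, y:T. ✓
y: successors {x, y}; □(¬q ∨ p) there: x:F, y:T. ✓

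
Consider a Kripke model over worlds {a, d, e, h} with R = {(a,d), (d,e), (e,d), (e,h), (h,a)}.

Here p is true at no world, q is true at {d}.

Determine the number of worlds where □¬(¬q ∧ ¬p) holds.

1

a: successors {d}; ¬(¬q ∧ ¬p) there: d:T. ✓
d: successors {e}; ¬(¬q ∧ ¬p) there: e:F. ✗
e: successors {d, h}; ¬(¬q ∧ ¬p) there: d:T, h:F. ✗
h: successors {a}; ¬(¬q ∧ ¬p) there: a:F. ✗
Satisfying worlds: {a}.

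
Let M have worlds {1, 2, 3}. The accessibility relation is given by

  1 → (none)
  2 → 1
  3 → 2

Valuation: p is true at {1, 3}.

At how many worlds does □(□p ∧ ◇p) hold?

2

1: no successors, so □(□p ∧ ◇p) holds vacuously. ✓
2: successors {1}; □p ∧ ◇p there: 1:F. ✗
3: successors {2}; □p ∧ ◇p there: 2:T. ✓
Satisfying worlds: {1, 3}.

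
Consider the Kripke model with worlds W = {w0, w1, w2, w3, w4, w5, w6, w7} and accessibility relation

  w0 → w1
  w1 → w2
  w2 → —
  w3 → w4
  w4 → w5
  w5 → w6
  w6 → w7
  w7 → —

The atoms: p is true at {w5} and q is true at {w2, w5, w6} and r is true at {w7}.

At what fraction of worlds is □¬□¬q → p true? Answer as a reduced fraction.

w0: □¬□¬q is T, p is F. ✗
w1: □¬□¬q is F, p is F. ✓
w2: □¬□¬q is T, p is F. ✗
w3: □¬□¬q is T, p is F. ✗
w4: □¬□¬q is T, p is F. ✗
w5: □¬□¬q is F, p is T. ✓
w6: □¬□¬q is F, p is F. ✓
w7: □¬□¬q is T, p is F. ✗
That's 3 of 8 worlds, so 3/8.

3/8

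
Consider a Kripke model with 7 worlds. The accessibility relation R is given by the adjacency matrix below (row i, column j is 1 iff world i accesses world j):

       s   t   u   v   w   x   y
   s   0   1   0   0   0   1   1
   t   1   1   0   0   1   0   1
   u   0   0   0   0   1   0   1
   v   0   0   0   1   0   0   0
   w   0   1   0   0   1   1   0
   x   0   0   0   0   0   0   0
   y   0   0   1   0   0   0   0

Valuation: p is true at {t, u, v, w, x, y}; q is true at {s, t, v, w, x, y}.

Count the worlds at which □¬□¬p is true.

5

s: successors {t, x, y}; ¬□¬p there: t:T, x:F, y:T. ✗
t: successors {s, t, w, y}; ¬□¬p there: s:T, t:T, w:T, y:T. ✓
u: successors {w, y}; ¬□¬p there: w:T, y:T. ✓
v: successors {v}; ¬□¬p there: v:T. ✓
w: successors {t, w, x}; ¬□¬p there: t:T, w:T, x:F. ✗
x: no successors, so □¬□¬p holds vacuously. ✓
y: successors {u}; ¬□¬p there: u:T. ✓
Satisfying worlds: {t, u, v, x, y}.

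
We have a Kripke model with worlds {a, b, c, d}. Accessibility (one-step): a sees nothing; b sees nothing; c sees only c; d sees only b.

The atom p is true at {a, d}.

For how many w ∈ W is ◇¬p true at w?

a: no successors, so ◇¬p fails. ✗
b: no successors, so ◇¬p fails. ✗
c: successors {c}; ¬p there: c:T. ✓
d: successors {b}; ¬p there: b:T. ✓
Satisfying worlds: {c, d}.

2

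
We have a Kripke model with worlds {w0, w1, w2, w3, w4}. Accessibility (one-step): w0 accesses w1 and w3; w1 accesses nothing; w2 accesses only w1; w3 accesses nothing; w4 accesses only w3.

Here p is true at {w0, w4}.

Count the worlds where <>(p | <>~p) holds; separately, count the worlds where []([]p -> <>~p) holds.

For <>(p | <>~p):
w0: successors {w1, w3}; p | <>~p there: w1:F, w3:F. ✗
w1: no successors, so <>(p | <>~p) fails. ✗
w2: successors {w1}; p | <>~p there: w1:F. ✗
w3: no successors, so <>(p | <>~p) fails. ✗
w4: successors {w3}; p | <>~p there: w3:F. ✗
— 0 worlds.
For []([]p -> <>~p):
w0: successors {w1, w3}; []p -> <>~p there: w1:F, w3:F. ✗
w1: no successors, so []([]p -> <>~p) holds vacuously. ✓
w2: successors {w1}; []p -> <>~p there: w1:F. ✗
w3: no successors, so []([]p -> <>~p) holds vacuously. ✓
w4: successors {w3}; []p -> <>~p there: w3:F. ✗
— 2 worlds.

0 and 2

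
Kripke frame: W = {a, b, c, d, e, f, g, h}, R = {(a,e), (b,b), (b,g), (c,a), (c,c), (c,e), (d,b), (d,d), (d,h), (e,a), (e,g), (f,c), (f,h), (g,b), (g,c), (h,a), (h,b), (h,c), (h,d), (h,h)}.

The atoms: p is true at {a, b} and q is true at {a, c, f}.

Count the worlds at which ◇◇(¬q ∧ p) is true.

a: successors {e}; ◇(¬q ∧ p) there: e:F. ✗
b: successors {b, g}; ◇(¬q ∧ p) there: b:T, g:T. ✓
c: successors {a, c, e}; ◇(¬q ∧ p) there: a:F, c:F, e:F. ✗
d: successors {b, d, h}; ◇(¬q ∧ p) there: b:T, d:T, h:T. ✓
e: successors {a, g}; ◇(¬q ∧ p) there: a:F, g:T. ✓
f: successors {c, h}; ◇(¬q ∧ p) there: c:F, h:T. ✓
g: successors {b, c}; ◇(¬q ∧ p) there: b:T, c:F. ✓
h: successors {a, b, c, d, h}; ◇(¬q ∧ p) there: a:F, b:T, c:F, d:T, h:T. ✓
Satisfying worlds: {b, d, e, f, g, h}.

6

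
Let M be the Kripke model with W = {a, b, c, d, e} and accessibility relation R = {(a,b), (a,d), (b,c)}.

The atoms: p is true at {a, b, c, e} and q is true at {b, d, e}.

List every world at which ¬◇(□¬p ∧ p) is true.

{a, c, d, e}

a: ◇(□¬p ∧ p) is F. ✓
b: ◇(□¬p ∧ p) is T. ✗
c: ◇(□¬p ∧ p) is F. ✓
d: ◇(□¬p ∧ p) is F. ✓
e: ◇(□¬p ∧ p) is F. ✓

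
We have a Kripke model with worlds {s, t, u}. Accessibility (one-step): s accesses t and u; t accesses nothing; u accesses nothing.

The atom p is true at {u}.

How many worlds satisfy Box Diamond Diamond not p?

2

s: successors {t, u}; Diamond Diamond not p there: t:F, u:F. ✗
t: no successors, so Box Diamond Diamond not p holds vacuously. ✓
u: no successors, so Box Diamond Diamond not p holds vacuously. ✓
Satisfying worlds: {t, u}.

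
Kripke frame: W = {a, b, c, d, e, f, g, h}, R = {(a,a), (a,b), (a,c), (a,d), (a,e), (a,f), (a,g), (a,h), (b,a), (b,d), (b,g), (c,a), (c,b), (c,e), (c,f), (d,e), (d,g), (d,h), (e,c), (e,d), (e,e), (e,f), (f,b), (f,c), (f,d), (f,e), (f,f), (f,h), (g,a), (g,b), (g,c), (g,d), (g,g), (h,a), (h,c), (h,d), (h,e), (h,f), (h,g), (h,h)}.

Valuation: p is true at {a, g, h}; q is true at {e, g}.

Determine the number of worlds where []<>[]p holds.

a: successors {a, b, c, d, e, f, g, h}; <>[]p there: a:F, b:F, c:F, d:F, e:F, f:F, g:F, h:F. ✗
b: successors {a, d, g}; <>[]p there: a:F, d:F, g:F. ✗
c: successors {a, b, e, f}; <>[]p there: a:F, b:F, e:F, f:F. ✗
d: successors {e, g, h}; <>[]p there: e:F, g:F, h:F. ✗
e: successors {c, d, e, f}; <>[]p there: c:F, d:F, e:F, f:F. ✗
f: successors {b, c, d, e, f, h}; <>[]p there: b:F, c:F, d:F, e:F, f:F, h:F. ✗
g: successors {a, b, c, d, g}; <>[]p there: a:F, b:F, c:F, d:F, g:F. ✗
h: successors {a, c, d, e, f, g, h}; <>[]p there: a:F, c:F, d:F, e:F, f:F, g:F, h:F. ✗
Satisfying worlds: ∅.

0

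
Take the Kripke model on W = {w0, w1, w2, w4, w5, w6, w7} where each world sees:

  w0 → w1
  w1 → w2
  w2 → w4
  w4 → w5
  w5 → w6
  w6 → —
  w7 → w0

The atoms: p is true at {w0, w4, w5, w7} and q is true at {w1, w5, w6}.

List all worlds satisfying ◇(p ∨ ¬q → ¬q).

w0: successors {w1}; p ∨ ¬q → ¬q there: w1:T. ✓
w1: successors {w2}; p ∨ ¬q → ¬q there: w2:T. ✓
w2: successors {w4}; p ∨ ¬q → ¬q there: w4:T. ✓
w4: successors {w5}; p ∨ ¬q → ¬q there: w5:F. ✗
w5: successors {w6}; p ∨ ¬q → ¬q there: w6:T. ✓
w6: no successors, so ◇(p ∨ ¬q → ¬q) fails. ✗
w7: successors {w0}; p ∨ ¬q → ¬q there: w0:T. ✓

{w0, w1, w2, w5, w7}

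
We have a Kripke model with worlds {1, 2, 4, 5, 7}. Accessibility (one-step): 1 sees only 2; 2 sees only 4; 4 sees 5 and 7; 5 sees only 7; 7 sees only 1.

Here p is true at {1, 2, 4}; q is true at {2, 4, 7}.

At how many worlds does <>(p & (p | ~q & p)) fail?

1: successors {2}; p & (p | ~q & p) there: 2:T. ✓
2: successors {4}; p & (p | ~q & p) there: 4:T. ✓
4: successors {5, 7}; p & (p | ~q & p) there: 5:F, 7:F. ✗
5: successors {7}; p & (p | ~q & p) there: 7:F. ✗
7: successors {1}; p & (p | ~q & p) there: 1:T. ✓
Satisfying worlds: {1, 2, 7}.
So <>(p & (p | ~q & p)) fails at the other 2 worlds.

2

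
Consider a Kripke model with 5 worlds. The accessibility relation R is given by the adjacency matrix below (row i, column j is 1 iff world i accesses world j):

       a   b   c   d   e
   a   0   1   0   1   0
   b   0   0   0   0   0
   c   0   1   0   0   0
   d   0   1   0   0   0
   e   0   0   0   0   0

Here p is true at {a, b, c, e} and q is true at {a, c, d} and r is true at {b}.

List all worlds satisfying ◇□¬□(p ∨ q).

a: successors {b, d}; □¬□(p ∨ q) there: b:T, d:F. ✓
b: no successors, so ◇□¬□(p ∨ q) fails. ✗
c: successors {b}; □¬□(p ∨ q) there: b:T. ✓
d: successors {b}; □¬□(p ∨ q) there: b:T. ✓
e: no successors, so ◇□¬□(p ∨ q) fails. ✗

{a, c, d}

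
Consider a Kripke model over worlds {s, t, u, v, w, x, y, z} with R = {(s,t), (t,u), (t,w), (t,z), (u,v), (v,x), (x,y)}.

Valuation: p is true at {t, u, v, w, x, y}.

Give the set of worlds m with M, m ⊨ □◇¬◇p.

s: successors {t}; ◇¬◇p there: t:T. ✓
t: successors {u, w, z}; ◇¬◇p there: u:F, w:F, z:F. ✗
u: successors {v}; ◇¬◇p there: v:F. ✗
v: successors {x}; ◇¬◇p there: x:T. ✓
w: no successors, so □◇¬◇p holds vacuously. ✓
x: successors {y}; ◇¬◇p there: y:F. ✗
y: no successors, so □◇¬◇p holds vacuously. ✓
z: no successors, so □◇¬◇p holds vacuously. ✓

{s, v, w, y, z}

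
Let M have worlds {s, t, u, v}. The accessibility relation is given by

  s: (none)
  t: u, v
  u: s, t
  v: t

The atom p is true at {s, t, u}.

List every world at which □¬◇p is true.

{s}

s: no successors, so □¬◇p holds vacuously. ✓
t: successors {u, v}; ¬◇p there: u:F, v:F. ✗
u: successors {s, t}; ¬◇p there: s:T, t:F. ✗
v: successors {t}; ¬◇p there: t:F. ✗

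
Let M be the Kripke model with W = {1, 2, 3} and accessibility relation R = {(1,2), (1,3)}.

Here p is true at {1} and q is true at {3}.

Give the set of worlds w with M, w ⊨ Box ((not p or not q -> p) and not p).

1: successors {2, 3}; (not p or not q -> p) and not p there: 2:F, 3:F. ✗
2: no successors, so Box ((not p or not q -> p) and not p) holds vacuously. ✓
3: no successors, so Box ((not p or not q -> p) and not p) holds vacuously. ✓

{2, 3}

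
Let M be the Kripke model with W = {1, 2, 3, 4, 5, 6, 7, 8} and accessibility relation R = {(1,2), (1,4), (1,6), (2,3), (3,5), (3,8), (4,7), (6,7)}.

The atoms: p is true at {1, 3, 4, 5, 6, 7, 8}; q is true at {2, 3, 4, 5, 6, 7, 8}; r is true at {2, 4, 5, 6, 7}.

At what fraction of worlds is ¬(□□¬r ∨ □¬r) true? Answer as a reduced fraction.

1: □□¬r ∨ □¬r is F. ✓
2: □□¬r ∨ □¬r is T. ✗
3: □□¬r ∨ □¬r is T. ✗
4: □□¬r ∨ □¬r is T. ✗
5: □□¬r ∨ □¬r is T. ✗
6: □□¬r ∨ □¬r is T. ✗
7: □□¬r ∨ □¬r is T. ✗
8: □□¬r ∨ □¬r is T. ✗
That's 1 of 8 worlds, so 1/8.

1/8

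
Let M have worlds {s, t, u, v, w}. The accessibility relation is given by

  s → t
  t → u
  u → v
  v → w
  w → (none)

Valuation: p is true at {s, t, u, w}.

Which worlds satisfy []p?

{s, t, v, w}

s: successors {t}; p there: t:T. ✓
t: successors {u}; p there: u:T. ✓
u: successors {v}; p there: v:F. ✗
v: successors {w}; p there: w:T. ✓
w: no successors, so []p holds vacuously. ✓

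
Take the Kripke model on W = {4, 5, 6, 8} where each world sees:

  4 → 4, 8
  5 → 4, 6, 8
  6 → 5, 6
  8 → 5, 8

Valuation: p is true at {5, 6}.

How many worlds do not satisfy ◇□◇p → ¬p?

4: ◇□◇p is T, ¬p is T. ✓
5: ◇□◇p is T, ¬p is F. ✗
6: ◇□◇p is T, ¬p is F. ✗
8: ◇□◇p is T, ¬p is T. ✓
Satisfying worlds: {4, 8}.
So ◇□◇p → ¬p fails at the other 2 worlds.

2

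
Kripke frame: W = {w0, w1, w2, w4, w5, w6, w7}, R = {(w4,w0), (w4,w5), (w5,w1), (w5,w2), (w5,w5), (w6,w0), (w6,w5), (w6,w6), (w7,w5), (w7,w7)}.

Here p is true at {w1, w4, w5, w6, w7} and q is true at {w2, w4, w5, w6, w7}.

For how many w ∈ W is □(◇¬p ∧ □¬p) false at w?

4

w0: no successors, so □(◇¬p ∧ □¬p) holds vacuously. ✓
w1: no successors, so □(◇¬p ∧ □¬p) holds vacuously. ✓
w2: no successors, so □(◇¬p ∧ □¬p) holds vacuously. ✓
w4: successors {w0, w5}; ◇¬p ∧ □¬p there: w0:F, w5:F. ✗
w5: successors {w1, w2, w5}; ◇¬p ∧ □¬p there: w1:F, w2:F, w5:F. ✗
w6: successors {w0, w5, w6}; ◇¬p ∧ □¬p there: w0:F, w5:F, w6:F. ✗
w7: successors {w5, w7}; ◇¬p ∧ □¬p there: w5:F, w7:F. ✗
Satisfying worlds: {w0, w1, w2}.
So □(◇¬p ∧ □¬p) fails at the other 4 worlds.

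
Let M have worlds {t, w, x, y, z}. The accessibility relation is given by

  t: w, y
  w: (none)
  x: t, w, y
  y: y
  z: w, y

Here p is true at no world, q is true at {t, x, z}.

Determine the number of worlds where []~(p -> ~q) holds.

1

t: successors {w, y}; ~(p -> ~q) there: w:F, y:F. ✗
w: no successors, so []~(p -> ~q) holds vacuously. ✓
x: successors {t, w, y}; ~(p -> ~q) there: t:F, w:F, y:F. ✗
y: successors {y}; ~(p -> ~q) there: y:F. ✗
z: successors {w, y}; ~(p -> ~q) there: w:F, y:F. ✗
Satisfying worlds: {w}.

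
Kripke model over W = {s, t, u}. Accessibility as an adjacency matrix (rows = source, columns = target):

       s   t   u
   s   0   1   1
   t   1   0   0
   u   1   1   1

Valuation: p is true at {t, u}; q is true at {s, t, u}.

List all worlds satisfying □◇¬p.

{s}

s: successors {t, u}; ◇¬p there: t:T, u:T. ✓
t: successors {s}; ◇¬p there: s:F. ✗
u: successors {s, t, u}; ◇¬p there: s:F, t:T, u:T. ✗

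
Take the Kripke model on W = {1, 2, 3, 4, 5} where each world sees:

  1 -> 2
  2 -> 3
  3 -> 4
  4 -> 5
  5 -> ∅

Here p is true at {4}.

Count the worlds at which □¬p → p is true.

1: □¬p is T, p is F. ✗
2: □¬p is T, p is F. ✗
3: □¬p is F, p is F. ✓
4: □¬p is T, p is T. ✓
5: □¬p is T, p is F. ✗
Satisfying worlds: {3, 4}.

2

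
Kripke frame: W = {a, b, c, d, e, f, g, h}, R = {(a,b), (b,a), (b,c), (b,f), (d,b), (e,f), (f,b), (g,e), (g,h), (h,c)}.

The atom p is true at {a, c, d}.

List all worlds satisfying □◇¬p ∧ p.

{a, c, d}

a: □◇¬p is T, p is T. ✓
b: □◇¬p is F, p is F. ✗
c: □◇¬p is T, p is T. ✓
d: □◇¬p is T, p is T. ✓
e: □◇¬p is T, p is F. ✗
f: □◇¬p is T, p is F. ✗
g: □◇¬p is F, p is F. ✗
h: □◇¬p is F, p is F. ✗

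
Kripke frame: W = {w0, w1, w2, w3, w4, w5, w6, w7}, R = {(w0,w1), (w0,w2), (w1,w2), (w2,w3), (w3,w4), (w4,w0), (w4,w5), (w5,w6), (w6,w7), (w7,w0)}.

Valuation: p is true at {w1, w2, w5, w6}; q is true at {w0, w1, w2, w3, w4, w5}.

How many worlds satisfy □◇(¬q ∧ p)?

w0: successors {w1, w2}; ◇(¬q ∧ p) there: w1:F, w2:F. ✗
w1: successors {w2}; ◇(¬q ∧ p) there: w2:F. ✗
w2: successors {w3}; ◇(¬q ∧ p) there: w3:F. ✗
w3: successors {w4}; ◇(¬q ∧ p) there: w4:F. ✗
w4: successors {w0, w5}; ◇(¬q ∧ p) there: w0:F, w5:T. ✗
w5: successors {w6}; ◇(¬q ∧ p) there: w6:F. ✗
w6: successors {w7}; ◇(¬q ∧ p) there: w7:F. ✗
w7: successors {w0}; ◇(¬q ∧ p) there: w0:F. ✗
Satisfying worlds: ∅.

0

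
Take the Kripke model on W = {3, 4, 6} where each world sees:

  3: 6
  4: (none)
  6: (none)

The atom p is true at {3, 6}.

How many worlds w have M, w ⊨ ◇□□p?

1

3: successors {6}; □□p there: 6:T. ✓
4: no successors, so ◇□□p fails. ✗
6: no successors, so ◇□□p fails. ✗
Satisfying worlds: {3}.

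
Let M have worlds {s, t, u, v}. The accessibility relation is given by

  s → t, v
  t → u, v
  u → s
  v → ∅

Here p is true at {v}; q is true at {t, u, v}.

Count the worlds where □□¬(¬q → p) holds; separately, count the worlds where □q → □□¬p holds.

2 and 3

For □□¬(¬q → p):
s: successors {t, v}; □¬(¬q → p) there: t:F, v:T. ✗
t: successors {u, v}; □¬(¬q → p) there: u:T, v:T. ✓
u: successors {s}; □¬(¬q → p) there: s:F. ✗
v: no successors, so □□¬(¬q → p) holds vacuously. ✓
— 2 worlds.
For □q → □□¬p:
s: □q is T, □□¬p is F. ✗
t: □q is T, □□¬p is T. ✓
u: □q is F, □□¬p is F. ✓
v: □q is T, □□¬p is T. ✓
— 3 worlds.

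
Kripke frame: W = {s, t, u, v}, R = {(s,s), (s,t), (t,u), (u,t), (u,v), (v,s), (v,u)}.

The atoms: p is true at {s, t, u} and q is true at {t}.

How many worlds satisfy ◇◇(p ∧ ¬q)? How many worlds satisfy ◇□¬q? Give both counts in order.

For ◇◇(p ∧ ¬q):
s: successors {s, t}; ◇(p ∧ ¬q) there: s:T, t:T. ✓
t: successors {u}; ◇(p ∧ ¬q) there: u:F. ✗
u: successors {t, v}; ◇(p ∧ ¬q) there: t:T, v:T. ✓
v: successors {s, u}; ◇(p ∧ ¬q) there: s:T, u:F. ✓
— 3 worlds.
For ◇□¬q:
s: successors {s, t}; □¬q there: s:F, t:T. ✓
t: successors {u}; □¬q there: u:F. ✗
u: successors {t, v}; □¬q there: t:T, v:T. ✓
v: successors {s, u}; □¬q there: s:F, u:F. ✗
— 2 worlds.

3 and 2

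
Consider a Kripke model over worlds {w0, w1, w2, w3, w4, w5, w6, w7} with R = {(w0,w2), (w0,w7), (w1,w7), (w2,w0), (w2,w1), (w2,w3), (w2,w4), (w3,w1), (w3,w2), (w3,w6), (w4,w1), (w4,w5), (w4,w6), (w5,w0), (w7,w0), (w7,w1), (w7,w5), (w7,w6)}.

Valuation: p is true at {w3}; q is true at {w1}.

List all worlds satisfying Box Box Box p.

w0: successors {w2, w7}; Box Box p there: w2:F, w7:F. ✗
w1: successors {w7}; Box Box p there: w7:F. ✗
w2: successors {w0, w1, w3, w4}; Box Box p there: w0:F, w1:F, w3:F, w4:F. ✗
w3: successors {w1, w2, w6}; Box Box p there: w1:F, w2:F, w6:T. ✗
w4: successors {w1, w5, w6}; Box Box p there: w1:F, w5:F, w6:T. ✗
w5: successors {w0}; Box Box p there: w0:F. ✗
w6: no successors, so Box Box Box p holds vacuously. ✓
w7: successors {w0, w1, w5, w6}; Box Box p there: w0:F, w1:F, w5:F, w6:T. ✗

{w6}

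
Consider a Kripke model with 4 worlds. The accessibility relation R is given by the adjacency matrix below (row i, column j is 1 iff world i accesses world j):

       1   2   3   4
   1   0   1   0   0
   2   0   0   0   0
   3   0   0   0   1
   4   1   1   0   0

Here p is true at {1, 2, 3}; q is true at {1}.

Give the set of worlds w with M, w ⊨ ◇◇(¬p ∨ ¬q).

{3, 4}

1: successors {2}; ◇(¬p ∨ ¬q) there: 2:F. ✗
2: no successors, so ◇◇(¬p ∨ ¬q) fails. ✗
3: successors {4}; ◇(¬p ∨ ¬q) there: 4:T. ✓
4: successors {1, 2}; ◇(¬p ∨ ¬q) there: 1:T, 2:F. ✓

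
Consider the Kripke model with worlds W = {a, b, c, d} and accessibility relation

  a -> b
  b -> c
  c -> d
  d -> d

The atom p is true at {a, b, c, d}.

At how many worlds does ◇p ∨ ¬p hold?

a: ◇p is T, ¬p is F. ✓
b: ◇p is T, ¬p is F. ✓
c: ◇p is T, ¬p is F. ✓
d: ◇p is T, ¬p is F. ✓
Satisfying worlds: {a, b, c, d}.

4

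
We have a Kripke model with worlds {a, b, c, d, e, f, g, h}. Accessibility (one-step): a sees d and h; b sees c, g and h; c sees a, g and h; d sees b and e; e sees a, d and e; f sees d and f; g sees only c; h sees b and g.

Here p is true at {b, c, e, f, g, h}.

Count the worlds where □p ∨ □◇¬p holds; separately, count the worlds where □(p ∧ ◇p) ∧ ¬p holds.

For □p ∨ □◇¬p:
a: □p is F, □◇¬p is F. ✗
b: □p is T, □◇¬p is F. ✓
c: □p is F, □◇¬p is F. ✗
d: □p is T, □◇¬p is F. ✓
e: □p is F, □◇¬p is F. ✗
f: □p is F, □◇¬p is F. ✗
g: □p is T, □◇¬p is T. ✓
h: □p is T, □◇¬p is F. ✓
— 4 worlds.
For □(p ∧ ◇p) ∧ ¬p:
a: □(p ∧ ◇p) is F, ¬p is T. ✗
b: □(p ∧ ◇p) is T, ¬p is F. ✗
c: □(p ∧ ◇p) is F, ¬p is F. ✗
d: □(p ∧ ◇p) is T, ¬p is T. ✓
e: □(p ∧ ◇p) is F, ¬p is F. ✗
f: □(p ∧ ◇p) is F, ¬p is F. ✗
g: □(p ∧ ◇p) is T, ¬p is F. ✗
h: □(p ∧ ◇p) is T, ¬p is F. ✗
— 1 world.

4 and 1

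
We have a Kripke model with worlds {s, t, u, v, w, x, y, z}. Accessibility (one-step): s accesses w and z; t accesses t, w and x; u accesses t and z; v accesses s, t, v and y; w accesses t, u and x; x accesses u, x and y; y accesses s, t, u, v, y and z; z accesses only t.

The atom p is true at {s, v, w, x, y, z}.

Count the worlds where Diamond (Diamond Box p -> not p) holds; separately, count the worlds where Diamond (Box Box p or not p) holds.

8 and 7

For Diamond (Diamond Box p -> not p):
s: successors {w, z}; Diamond Box p -> not p there: w:T, z:T. ✓
t: successors {t, w, x}; Diamond Box p -> not p there: t:T, w:T, x:T. ✓
u: successors {t, z}; Diamond Box p -> not p there: t:T, z:T. ✓
v: successors {s, t, v, y}; Diamond Box p -> not p there: s:T, t:T, v:F, y:F. ✓
w: successors {t, u, x}; Diamond Box p -> not p there: t:T, u:T, x:T. ✓
x: successors {u, x, y}; Diamond Box p -> not p there: u:T, x:T, y:F. ✓
y: successors {s, t, u, v, y, z}; Diamond Box p -> not p there: s:T, t:T, u:T, v:F, y:F, z:T. ✓
z: successors {t}; Diamond Box p -> not p there: t:T. ✓
— 8 worlds.
For Diamond (Box Box p or not p):
s: successors {w, z}; Box Box p or not p there: w:F, z:F. ✗
t: successors {t, w, x}; Box Box p or not p there: t:T, w:F, x:F. ✓
u: successors {t, z}; Box Box p or not p there: t:T, z:F. ✓
v: successors {s, t, v, y}; Box Box p or not p there: s:F, t:T, v:F, y:F. ✓
w: successors {t, u, x}; Box Box p or not p there: t:T, u:T, x:F. ✓
x: successors {u, x, y}; Box Box p or not p there: u:T, x:F, y:F. ✓
y: successors {s, t, u, v, y, z}; Box Box p or not p there: s:F, t:T, u:T, v:F, y:F, z:F. ✓
z: successors {t}; Box Box p or not p there: t:T. ✓
— 7 worlds.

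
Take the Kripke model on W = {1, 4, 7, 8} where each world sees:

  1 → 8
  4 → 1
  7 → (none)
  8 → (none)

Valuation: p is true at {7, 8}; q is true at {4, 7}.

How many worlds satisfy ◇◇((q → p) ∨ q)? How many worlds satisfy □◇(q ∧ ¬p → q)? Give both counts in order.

1 and 3

For ◇◇((q → p) ∨ q):
1: successors {8}; ◇((q → p) ∨ q) there: 8:F. ✗
4: successors {1}; ◇((q → p) ∨ q) there: 1:T. ✓
7: no successors, so ◇◇((q → p) ∨ q) fails. ✗
8: no successors, so ◇◇((q → p) ∨ q) fails. ✗
— 1 world.
For □◇(q ∧ ¬p → q):
1: successors {8}; ◇(q ∧ ¬p → q) there: 8:F. ✗
4: successors {1}; ◇(q ∧ ¬p → q) there: 1:T. ✓
7: no successors, so □◇(q ∧ ¬p → q) holds vacuously. ✓
8: no successors, so □◇(q ∧ ¬p → q) holds vacuously. ✓
— 3 worlds.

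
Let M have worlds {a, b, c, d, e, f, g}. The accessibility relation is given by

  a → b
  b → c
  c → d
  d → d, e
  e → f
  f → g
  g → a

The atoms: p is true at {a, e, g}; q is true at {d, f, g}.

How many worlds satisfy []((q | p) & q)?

3

a: successors {b}; (q | p) & q there: b:F. ✗
b: successors {c}; (q | p) & q there: c:F. ✗
c: successors {d}; (q | p) & q there: d:T. ✓
d: successors {d, e}; (q | p) & q there: d:T, e:F. ✗
e: successors {f}; (q | p) & q there: f:T. ✓
f: successors {g}; (q | p) & q there: g:T. ✓
g: successors {a}; (q | p) & q there: a:F. ✗
Satisfying worlds: {c, e, f}.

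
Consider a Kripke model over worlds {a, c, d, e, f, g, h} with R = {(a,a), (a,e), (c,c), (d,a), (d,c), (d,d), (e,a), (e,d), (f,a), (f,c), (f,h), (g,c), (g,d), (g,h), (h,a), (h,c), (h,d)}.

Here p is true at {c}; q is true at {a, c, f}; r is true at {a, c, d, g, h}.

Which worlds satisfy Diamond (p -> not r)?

a: successors {a, e}; p -> not r there: a:T, e:T. ✓
c: successors {c}; p -> not r there: c:F. ✗
d: successors {a, c, d}; p -> not r there: a:T, c:F, d:T. ✓
e: successors {a, d}; p -> not r there: a:T, d:T. ✓
f: successors {a, c, h}; p -> not r there: a:T, c:F, h:T. ✓
g: successors {c, d, h}; p -> not r there: c:F, d:T, h:T. ✓
h: successors {a, c, d}; p -> not r there: a:T, c:F, d:T. ✓

{a, d, e, f, g, h}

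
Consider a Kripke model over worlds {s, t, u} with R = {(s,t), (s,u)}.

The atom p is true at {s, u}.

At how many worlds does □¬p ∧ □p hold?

2

s: □¬p is F, □p is F. ✗
t: □¬p is T, □p is T. ✓
u: □¬p is T, □p is T. ✓
Satisfying worlds: {t, u}.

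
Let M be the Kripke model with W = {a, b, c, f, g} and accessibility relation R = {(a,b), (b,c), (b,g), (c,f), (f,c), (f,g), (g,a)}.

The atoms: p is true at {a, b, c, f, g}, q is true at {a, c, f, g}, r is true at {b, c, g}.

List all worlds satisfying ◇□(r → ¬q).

a: successors {b}; □(r → ¬q) there: b:F. ✗
b: successors {c, g}; □(r → ¬q) there: c:T, g:T. ✓
c: successors {f}; □(r → ¬q) there: f:F. ✗
f: successors {c, g}; □(r → ¬q) there: c:T, g:T. ✓
g: successors {a}; □(r → ¬q) there: a:T. ✓

{b, f, g}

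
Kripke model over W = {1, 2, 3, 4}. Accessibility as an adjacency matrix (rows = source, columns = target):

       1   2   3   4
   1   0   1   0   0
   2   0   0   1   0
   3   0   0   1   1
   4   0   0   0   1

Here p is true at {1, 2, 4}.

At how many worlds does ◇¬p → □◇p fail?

0

1: ◇¬p is F, □◇p is F. ✓
2: ◇¬p is T, □◇p is T. ✓
3: ◇¬p is T, □◇p is T. ✓
4: ◇¬p is F, □◇p is T. ✓
Satisfying worlds: {1, 2, 3, 4}.
So ◇¬p → □◇p fails at the other 0 worlds.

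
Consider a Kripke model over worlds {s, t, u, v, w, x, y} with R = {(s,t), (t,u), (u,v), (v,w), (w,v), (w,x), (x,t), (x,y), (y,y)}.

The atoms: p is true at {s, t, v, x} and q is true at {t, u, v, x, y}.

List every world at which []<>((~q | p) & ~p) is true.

{u}

s: successors {t}; <>((~q | p) & ~p) there: t:F. ✗
t: successors {u}; <>((~q | p) & ~p) there: u:F. ✗
u: successors {v}; <>((~q | p) & ~p) there: v:T. ✓
v: successors {w}; <>((~q | p) & ~p) there: w:F. ✗
w: successors {v, x}; <>((~q | p) & ~p) there: v:T, x:F. ✗
x: successors {t, y}; <>((~q | p) & ~p) there: t:F, y:F. ✗
y: successors {y}; <>((~q | p) & ~p) there: y:F. ✗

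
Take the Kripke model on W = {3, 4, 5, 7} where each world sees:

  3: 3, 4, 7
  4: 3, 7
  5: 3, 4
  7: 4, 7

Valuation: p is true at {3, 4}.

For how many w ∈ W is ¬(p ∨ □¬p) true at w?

2

3: p ∨ □¬p is T. ✗
4: p ∨ □¬p is T. ✗
5: p ∨ □¬p is F. ✓
7: p ∨ □¬p is F. ✓
Satisfying worlds: {5, 7}.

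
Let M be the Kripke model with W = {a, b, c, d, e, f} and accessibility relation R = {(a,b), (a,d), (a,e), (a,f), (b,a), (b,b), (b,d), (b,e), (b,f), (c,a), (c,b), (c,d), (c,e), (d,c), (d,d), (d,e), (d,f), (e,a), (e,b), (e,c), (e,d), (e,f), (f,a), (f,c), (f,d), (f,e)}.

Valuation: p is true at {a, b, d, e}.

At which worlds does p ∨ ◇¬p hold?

{a, b, d, e, f}

a: p is T, ◇¬p is T. ✓
b: p is T, ◇¬p is T. ✓
c: p is F, ◇¬p is F. ✗
d: p is T, ◇¬p is T. ✓
e: p is T, ◇¬p is T. ✓
f: p is F, ◇¬p is T. ✓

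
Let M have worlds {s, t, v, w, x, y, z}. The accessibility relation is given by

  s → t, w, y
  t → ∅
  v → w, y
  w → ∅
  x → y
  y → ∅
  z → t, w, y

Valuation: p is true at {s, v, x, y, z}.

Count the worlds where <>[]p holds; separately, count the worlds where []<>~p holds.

4 and 3

For <>[]p:
s: successors {t, w, y}; []p there: t:T, w:T, y:T. ✓
t: no successors, so <>[]p fails. ✗
v: successors {w, y}; []p there: w:T, y:T. ✓
w: no successors, so <>[]p fails. ✗
x: successors {y}; []p there: y:T. ✓
y: no successors, so <>[]p fails. ✗
z: successors {t, w, y}; []p there: t:T, w:T, y:T. ✓
— 4 worlds.
For []<>~p:
s: successors {t, w, y}; <>~p there: t:F, w:F, y:F. ✗
t: no successors, so []<>~p holds vacuously. ✓
v: successors {w, y}; <>~p there: w:F, y:F. ✗
w: no successors, so []<>~p holds vacuously. ✓
x: successors {y}; <>~p there: y:F. ✗
y: no successors, so []<>~p holds vacuously. ✓
z: successors {t, w, y}; <>~p there: t:F, w:F, y:F. ✗
— 3 worlds.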